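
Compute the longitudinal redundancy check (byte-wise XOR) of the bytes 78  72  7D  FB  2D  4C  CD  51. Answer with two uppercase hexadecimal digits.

71

XOR the bytes together:
  start with 0x78
  0x78 ⊕ 0x72 = 0x0A
  0x0A ⊕ 0x7D = 0x77
  0x77 ⊕ 0xFB = 0x8C
  0x8C ⊕ 0x2D = 0xA1
  0xA1 ⊕ 0x4C = 0xED
  0xED ⊕ 0xCD = 0x20
  0x20 ⊕ 0x51 = 0x71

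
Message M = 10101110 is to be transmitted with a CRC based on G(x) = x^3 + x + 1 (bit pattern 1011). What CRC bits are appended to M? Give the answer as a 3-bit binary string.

Append 3 zeros: 10101110000. Divide by 1011 (XOR where the leading bit is 1):
  pos 0: 1010 XOR 1011 = 0001
  pos 3: 1111 XOR 1011 = 0100
  pos 4: 1000 XOR 1011 = 0011
  pos 6: 1100 XOR 1011 = 0111
  pos 7: 1110 XOR 1011 = 0101
Remainder (last 3 bits) = 101. This is the CRC / FCS.

101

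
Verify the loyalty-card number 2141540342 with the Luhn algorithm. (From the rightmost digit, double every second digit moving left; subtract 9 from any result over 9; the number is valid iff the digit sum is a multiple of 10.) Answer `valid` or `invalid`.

From the right, keep odd positions and double even positions (subtract 9 from any doubled value over 9):
  doubled (positions 2,4,...): 8 0 1 8 4 → sum 21
  kept (positions 1,3,...): 2 3 4 1 1 → sum 11
Total = 32.
32 mod 10 = 2, so the number is invalid.

invalid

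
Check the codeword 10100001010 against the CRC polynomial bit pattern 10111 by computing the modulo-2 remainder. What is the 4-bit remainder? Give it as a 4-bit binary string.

0000

Modulo-2 division of 10100001010 by 10111:
  pos 0: 10100 XOR 10111 = 00011
  pos 3: 11001 XOR 10111 = 01110
  pos 4: 11100 XOR 10111 = 01011
  pos 5: 10111 XOR 10111 = 00000
Remainder = 0000 (zero — the frame passes the CRC check).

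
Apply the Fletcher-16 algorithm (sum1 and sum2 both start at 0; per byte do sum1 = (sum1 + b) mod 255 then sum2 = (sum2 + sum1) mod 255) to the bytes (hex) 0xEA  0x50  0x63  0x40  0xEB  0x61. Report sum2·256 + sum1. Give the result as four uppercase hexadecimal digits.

Running sums (mod 255):
  after byte 0 (0xEA): sum1=234, sum2=234
  after byte 1 (0x50): sum1=59, sum2=38
  after byte 2 (0x63): sum1=158, sum2=196
  after byte 3 (0x40): sum1=222, sum2=163
  after byte 4 (0xEB): sum1=202, sum2=110
  after byte 5 (0x61): sum1=44, sum2=154
Checksum = sum2·256 + sum1 = 154·256 + 44 = 39468 = 0x9A2C.

9A2C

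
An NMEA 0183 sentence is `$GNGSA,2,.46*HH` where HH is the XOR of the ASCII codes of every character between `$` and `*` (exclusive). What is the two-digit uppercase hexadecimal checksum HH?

42

XOR the ASCII codes of the payload characters:
  'G' = 0x47 → acc = 0x47
  'N' = 0x4E → acc = 0x09
  'G' = 0x47 → acc = 0x4E
  'S' = 0x53 → acc = 0x1D
  'A' = 0x41 → acc = 0x5C
  ',' = 0x2C → acc = 0x70
  '2' = 0x32 → acc = 0x42
  ',' = 0x2C → acc = 0x6E
  '.' = 0x2E → acc = 0x40
  '4' = 0x34 → acc = 0x74
  '6' = 0x36 → acc = 0x42
Checksum = 0x42.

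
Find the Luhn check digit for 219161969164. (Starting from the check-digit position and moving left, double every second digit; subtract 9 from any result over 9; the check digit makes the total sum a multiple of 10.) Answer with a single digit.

Partial digits right→left: 4 6 1 9 6 9 1 6 1 9 1 2
Double every second digit counting from the check-digit position (so the 1st, 3rd, 5th, ... of the partial from the right).
  doubled (with −9 where >9): 8 2 3 2 2 2 → sum 19
  kept as-is: 6 9 9 6 9 2 → sum 41
Total = 19 + 41 = 60.
Check digit = (10 − (60 mod 10)) mod 10 = 0.

0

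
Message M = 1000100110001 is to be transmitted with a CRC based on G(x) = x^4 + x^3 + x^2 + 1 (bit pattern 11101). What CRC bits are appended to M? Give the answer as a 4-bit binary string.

Append 4 zeros: 10001001100010000. Divide by 11101 (XOR where the leading bit is 1):
  pos 0: 10001 XOR 11101 = 01100
  pos 1: 11000 XOR 11101 = 00101
  pos 3: 10101 XOR 11101 = 01000
  pos 4: 10001 XOR 11101 = 01100
  pos 5: 11000 XOR 11101 = 00101
  pos 7: 10100 XOR 11101 = 01001
  pos 8: 10011 XOR 11101 = 01110
  pos 9: 11100 XOR 11101 = 00001
Remainder (last 4 bits) = 1000. This is the CRC / FCS.

1000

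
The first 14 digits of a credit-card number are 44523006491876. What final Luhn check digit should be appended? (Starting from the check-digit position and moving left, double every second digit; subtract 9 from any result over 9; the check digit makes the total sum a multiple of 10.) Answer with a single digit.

2

Partial digits right→left: 6 7 8 1 9 4 6 0 0 3 2 5 4 4
Double every second digit counting from the check-digit position (so the 1st, 3rd, 5th, ... of the partial from the right).
  doubled (with −9 where >9): 3 7 9 3 0 4 8 → sum 34
  kept as-is: 7 1 4 0 3 5 4 → sum 24
Total = 34 + 24 = 58.
Check digit = (10 − (58 mod 10)) mod 10 = 2.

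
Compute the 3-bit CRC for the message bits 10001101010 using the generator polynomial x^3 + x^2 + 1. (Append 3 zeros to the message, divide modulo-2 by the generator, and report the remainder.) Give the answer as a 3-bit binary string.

Append 3 zeros: 10001101010000. Divide by 1101 (XOR where the leading bit is 1):
  pos 0: 1000 XOR 1101 = 0101
  pos 1: 1011 XOR 1101 = 0110
  pos 2: 1101 XOR 1101 = 0000
  pos 7: 1010 XOR 1101 = 0111
  pos 8: 1110 XOR 1101 = 0011
  pos 10: 1100 XOR 1101 = 0001
Remainder (last 3 bits) = 001. This is the CRC / FCS.

001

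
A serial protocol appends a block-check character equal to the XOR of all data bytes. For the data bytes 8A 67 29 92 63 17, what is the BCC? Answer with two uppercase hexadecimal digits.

22

XOR the bytes together:
  start with 0x8A
  0x8A ⊕ 0x67 = 0xED
  0xED ⊕ 0x29 = 0xC4
  0xC4 ⊕ 0x92 = 0x56
  0x56 ⊕ 0x63 = 0x35
  0x35 ⊕ 0x17 = 0x22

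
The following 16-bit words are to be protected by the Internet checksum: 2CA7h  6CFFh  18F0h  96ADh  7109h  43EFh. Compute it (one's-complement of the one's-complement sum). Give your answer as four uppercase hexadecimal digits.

01C3

One's-complement addition (fold any carry out of bit 15 back into bit 0):
  0x2CA7 + 0x6CFF = 0x099A6
  0x99A6 + 0x18F0 = 0x0B296
  0xB296 + 0x96AD = 0x14943 → wrap carry → 0x4944
  0x4944 + 0x7109 = 0x0BA4D
  0xBA4D + 0x43EF = 0x0FE3C
One's-complement sum = 0xFE3C.
Checksum = ~0xFE3C & 0xFFFF = 0x01C3.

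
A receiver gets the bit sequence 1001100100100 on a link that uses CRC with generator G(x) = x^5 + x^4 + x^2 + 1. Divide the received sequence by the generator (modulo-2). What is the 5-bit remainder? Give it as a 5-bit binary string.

00010

Modulo-2 division of 1001100100100 by 110101:
  pos 0: 100110 XOR 110101 = 010011
  pos 1: 100110 XOR 110101 = 010011
  pos 2: 100111 XOR 110101 = 010010
  pos 3: 100100 XOR 110101 = 010001
  pos 4: 100010 XOR 110101 = 010111
  pos 5: 101111 XOR 110101 = 011010
  pos 6: 110100 XOR 110101 = 000001
Remainder = 00010 (nonzero — an error is detected).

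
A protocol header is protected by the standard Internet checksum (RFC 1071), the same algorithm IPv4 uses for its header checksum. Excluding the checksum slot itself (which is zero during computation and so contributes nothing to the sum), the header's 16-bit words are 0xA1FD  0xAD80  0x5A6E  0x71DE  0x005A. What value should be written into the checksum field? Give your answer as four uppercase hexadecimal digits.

One's-complement addition (fold any carry out of bit 15 back into bit 0):
  0xA1FD + 0xAD80 = 0x14F7D → wrap carry → 0x4F7E
  0x4F7E + 0x5A6E = 0x0A9EC
  0xA9EC + 0x71DE = 0x11BCA → wrap carry → 0x1BCB
  0x1BCB + 0x005A = 0x01C25
One's-complement sum = 0x1C25.
Checksum = ~0x1C25 & 0xFFFF = 0xE3DA.

E3DA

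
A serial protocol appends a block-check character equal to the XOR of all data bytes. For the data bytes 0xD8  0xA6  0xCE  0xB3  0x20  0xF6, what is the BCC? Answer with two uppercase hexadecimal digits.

D5

XOR the bytes together:
  start with 0xD8
  0xD8 ⊕ 0xA6 = 0x7E
  0x7E ⊕ 0xCE = 0xB0
  0xB0 ⊕ 0xB3 = 0x03
  0x03 ⊕ 0x20 = 0x23
  0x23 ⊕ 0xF6 = 0xD5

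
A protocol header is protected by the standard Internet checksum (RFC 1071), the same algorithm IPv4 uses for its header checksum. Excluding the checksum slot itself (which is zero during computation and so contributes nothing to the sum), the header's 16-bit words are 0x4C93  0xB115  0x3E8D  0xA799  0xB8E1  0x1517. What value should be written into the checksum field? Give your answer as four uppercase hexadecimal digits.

4E37

One's-complement addition (fold any carry out of bit 15 back into bit 0):
  0x4C93 + 0xB115 = 0x0FDA8
  0xFDA8 + 0x3E8D = 0x13C35 → wrap carry → 0x3C36
  0x3C36 + 0xA799 = 0x0E3CF
  0xE3CF + 0xB8E1 = 0x19CB0 → wrap carry → 0x9CB1
  0x9CB1 + 0x1517 = 0x0B1C8
One's-complement sum = 0xB1C8.
Checksum = ~0xB1C8 & 0xFFFF = 0x4E37.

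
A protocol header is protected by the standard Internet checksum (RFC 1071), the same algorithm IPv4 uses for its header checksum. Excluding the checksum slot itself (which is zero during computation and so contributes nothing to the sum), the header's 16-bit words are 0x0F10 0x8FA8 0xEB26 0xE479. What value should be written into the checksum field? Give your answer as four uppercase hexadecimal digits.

91A6

One's-complement addition (fold any carry out of bit 15 back into bit 0):
  0x0F10 + 0x8FA8 = 0x09EB8
  0x9EB8 + 0xEB26 = 0x189DE → wrap carry → 0x89DF
  0x89DF + 0xE479 = 0x16E58 → wrap carry → 0x6E59
One's-complement sum = 0x6E59.
Checksum = ~0x6E59 & 0xFFFF = 0x91A6.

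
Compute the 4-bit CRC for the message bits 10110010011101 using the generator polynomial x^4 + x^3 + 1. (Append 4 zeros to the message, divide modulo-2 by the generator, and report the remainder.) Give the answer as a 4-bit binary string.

Append 4 zeros: 101100100111010000. Divide by 11001 (XOR where the leading bit is 1):
  pos 0: 10110 XOR 11001 = 01111
  pos 1: 11110 XOR 11001 = 00111
  pos 3: 11110 XOR 11001 = 00111
  pos 5: 11101 XOR 11001 = 00100
  pos 7: 10011 XOR 11001 = 01010
  pos 8: 10100 XOR 11001 = 01101
  pos 9: 11011 XOR 11001 = 00010
  pos 12: 10000 XOR 11001 = 01001
  pos 13: 10010 XOR 11001 = 01011
Remainder (last 4 bits) = 1011. This is the CRC / FCS.

1011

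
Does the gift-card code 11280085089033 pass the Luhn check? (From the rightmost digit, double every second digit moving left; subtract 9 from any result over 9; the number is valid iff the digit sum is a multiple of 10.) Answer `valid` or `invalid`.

invalid

From the right, keep odd positions and double even positions (subtract 9 from any doubled value over 9):
  doubled (positions 2,4,...): 6 9 0 7 0 4 2 → sum 28
  kept (positions 1,3,...): 3 0 8 5 0 8 1 → sum 25
Total = 53.
53 mod 10 = 3, so the number is invalid.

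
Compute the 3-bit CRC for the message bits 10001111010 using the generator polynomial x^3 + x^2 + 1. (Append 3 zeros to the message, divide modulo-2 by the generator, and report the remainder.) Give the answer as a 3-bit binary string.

Append 3 zeros: 10001111010000. Divide by 1101 (XOR where the leading bit is 1):
  pos 0: 1000 XOR 1101 = 0101
  pos 1: 1011 XOR 1101 = 0110
  pos 2: 1101 XOR 1101 = 0000
  pos 6: 1101 XOR 1101 = 0000
Remainder (last 3 bits) = 000. This is the CRC / FCS.

000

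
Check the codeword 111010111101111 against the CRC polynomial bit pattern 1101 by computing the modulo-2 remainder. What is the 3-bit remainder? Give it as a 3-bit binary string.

101

Modulo-2 division of 111010111101111 by 1101:
  pos 0: 1110 XOR 1101 = 0011
  pos 2: 1110 XOR 1101 = 0011
  pos 4: 1111 XOR 1101 = 0010
  pos 6: 1011 XOR 1101 = 0110
  pos 7: 1100 XOR 1101 = 0001
  pos 10: 1111 XOR 1101 = 0010
Remainder = 101 (nonzero — an error is detected).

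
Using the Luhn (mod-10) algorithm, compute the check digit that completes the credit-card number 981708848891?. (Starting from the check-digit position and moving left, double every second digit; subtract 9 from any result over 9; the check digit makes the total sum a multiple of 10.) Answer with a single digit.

9

Partial digits right→left: 1 9 8 8 4 8 8 0 7 1 8 9
Double every second digit counting from the check-digit position (so the 1st, 3rd, 5th, ... of the partial from the right).
  doubled (with −9 where >9): 2 7 8 7 5 7 → sum 36
  kept as-is: 9 8 8 0 1 9 → sum 35
Total = 36 + 35 = 71.
Check digit = (10 − (71 mod 10)) mod 10 = 9.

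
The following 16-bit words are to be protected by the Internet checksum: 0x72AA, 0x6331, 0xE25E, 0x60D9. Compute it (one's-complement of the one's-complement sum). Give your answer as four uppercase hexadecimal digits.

E6EB

One's-complement addition (fold any carry out of bit 15 back into bit 0):
  0x72AA + 0x6331 = 0x0D5DB
  0xD5DB + 0xE25E = 0x1B839 → wrap carry → 0xB83A
  0xB83A + 0x60D9 = 0x11913 → wrap carry → 0x1914
One's-complement sum = 0x1914.
Checksum = ~0x1914 & 0xFFFF = 0xE6EB.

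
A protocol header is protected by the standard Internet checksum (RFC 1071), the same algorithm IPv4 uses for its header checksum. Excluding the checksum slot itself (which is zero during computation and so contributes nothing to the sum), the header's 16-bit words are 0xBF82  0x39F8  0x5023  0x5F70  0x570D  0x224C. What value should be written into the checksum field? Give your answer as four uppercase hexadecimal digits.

One's-complement addition (fold any carry out of bit 15 back into bit 0):
  0xBF82 + 0x39F8 = 0x0F97A
  0xF97A + 0x5023 = 0x1499D → wrap carry → 0x499E
  0x499E + 0x5F70 = 0x0A90E
  0xA90E + 0x570D = 0x1001B → wrap carry → 0x001C
  0x001C + 0x224C = 0x02268
One's-complement sum = 0x2268.
Checksum = ~0x2268 & 0xFFFF = 0xDD97.

DD97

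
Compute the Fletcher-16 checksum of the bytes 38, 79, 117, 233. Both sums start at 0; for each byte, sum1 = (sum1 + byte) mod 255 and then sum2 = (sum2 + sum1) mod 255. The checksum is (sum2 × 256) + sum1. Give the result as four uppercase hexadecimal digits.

Running sums (mod 255):
  after byte 0 (38): sum1=38, sum2=38
  after byte 1 (79): sum1=117, sum2=155
  after byte 2 (117): sum1=234, sum2=134
  after byte 3 (233): sum1=212, sum2=91
Checksum = sum2·256 + sum1 = 91·256 + 212 = 23508 = 0x5BD4.

5BD4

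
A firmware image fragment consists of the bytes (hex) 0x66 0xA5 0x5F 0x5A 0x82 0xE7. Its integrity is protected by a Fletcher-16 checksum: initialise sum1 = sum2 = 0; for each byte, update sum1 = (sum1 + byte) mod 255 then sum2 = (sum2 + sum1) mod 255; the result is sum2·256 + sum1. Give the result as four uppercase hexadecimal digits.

1C30

Running sums (mod 255):
  after byte 0 (0x66): sum1=102, sum2=102
  after byte 1 (0xA5): sum1=12, sum2=114
  after byte 2 (0x5F): sum1=107, sum2=221
  after byte 3 (0x5A): sum1=197, sum2=163
  after byte 4 (0x82): sum1=72, sum2=235
  after byte 5 (0xE7): sum1=48, sum2=28
Checksum = sum2·256 + sum1 = 28·256 + 48 = 7216 = 0x1C30.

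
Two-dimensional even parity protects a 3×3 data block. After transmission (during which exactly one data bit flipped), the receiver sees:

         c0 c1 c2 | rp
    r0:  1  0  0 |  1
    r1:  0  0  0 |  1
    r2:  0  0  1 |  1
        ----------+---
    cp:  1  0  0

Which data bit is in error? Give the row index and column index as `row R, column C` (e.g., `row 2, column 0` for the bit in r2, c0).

Recompute each row's even parity and compare to rp:
  r0: data parity 1, sent rp 1 → ok
  r1: data parity 0, sent rp 1 → mismatch
  r2: data parity 1, sent rp 1 → ok
Recompute each column's even parity and compare to cp:
  c0: data parity 1, sent cp 1 → ok
  c1: data parity 0, sent cp 0 → ok
  c2: data parity 1, sent cp 0 → mismatch
Exactly one row (r1) and one column (c2) fail → the flipped bit is at their intersection.

row 1, column 2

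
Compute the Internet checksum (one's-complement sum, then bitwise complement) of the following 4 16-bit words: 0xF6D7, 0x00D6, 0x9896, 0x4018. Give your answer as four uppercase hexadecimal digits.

2FA3

One's-complement addition (fold any carry out of bit 15 back into bit 0):
  0xF6D7 + 0x00D6 = 0x0F7AD
  0xF7AD + 0x9896 = 0x19043 → wrap carry → 0x9044
  0x9044 + 0x4018 = 0x0D05C
One's-complement sum = 0xD05C.
Checksum = ~0xD05C & 0xFFFF = 0x2FA3.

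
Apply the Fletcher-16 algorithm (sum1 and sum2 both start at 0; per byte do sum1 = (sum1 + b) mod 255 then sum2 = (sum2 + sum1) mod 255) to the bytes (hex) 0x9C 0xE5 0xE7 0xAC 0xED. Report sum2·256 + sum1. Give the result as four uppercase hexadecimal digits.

Running sums (mod 255):
  after byte 0 (0x9C): sum1=156, sum2=156
  after byte 1 (0xE5): sum1=130, sum2=31
  after byte 2 (0xE7): sum1=106, sum2=137
  after byte 3 (0xAC): sum1=23, sum2=160
  after byte 4 (0xED): sum1=5, sum2=165
Checksum = sum2·256 + sum1 = 165·256 + 5 = 42245 = 0xA505.

A505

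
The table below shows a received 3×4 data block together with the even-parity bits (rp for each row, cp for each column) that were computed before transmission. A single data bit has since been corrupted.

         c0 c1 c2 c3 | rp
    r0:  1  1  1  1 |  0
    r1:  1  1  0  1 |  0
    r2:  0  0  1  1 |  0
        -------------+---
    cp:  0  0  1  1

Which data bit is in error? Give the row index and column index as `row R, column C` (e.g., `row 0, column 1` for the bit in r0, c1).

row 1, column 2

Recompute each row's even parity and compare to rp:
  r0: data parity 0, sent rp 0 → ok
  r1: data parity 1, sent rp 0 → mismatch
  r2: data parity 0, sent rp 0 → ok
Recompute each column's even parity and compare to cp:
  c0: data parity 0, sent cp 0 → ok
  c1: data parity 0, sent cp 0 → ok
  c2: data parity 0, sent cp 1 → mismatch
  c3: data parity 1, sent cp 1 → ok
Exactly one row (r1) and one column (c2) fail → the flipped bit is at their intersection.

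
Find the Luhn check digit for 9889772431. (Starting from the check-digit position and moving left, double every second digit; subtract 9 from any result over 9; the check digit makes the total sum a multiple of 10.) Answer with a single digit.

Partial digits right→left: 1 3 4 2 7 7 9 8 8 9
Double every second digit counting from the check-digit position (so the 1st, 3rd, 5th, ... of the partial from the right).
  doubled (with −9 where >9): 2 8 5 9 7 → sum 31
  kept as-is: 3 2 7 8 9 → sum 29
Total = 31 + 29 = 60.
Check digit = (10 − (60 mod 10)) mod 10 = 0.

0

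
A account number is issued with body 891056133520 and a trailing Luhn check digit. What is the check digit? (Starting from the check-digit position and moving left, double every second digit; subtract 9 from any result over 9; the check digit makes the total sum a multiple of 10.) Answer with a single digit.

1

Partial digits right→left: 0 2 5 3 3 1 6 5 0 1 9 8
Double every second digit counting from the check-digit position (so the 1st, 3rd, 5th, ... of the partial from the right).
  doubled (with −9 where >9): 0 1 6 3 0 9 → sum 19
  kept as-is: 2 3 1 5 1 8 → sum 20
Total = 19 + 20 = 39.
Check digit = (10 − (39 mod 10)) mod 10 = 1.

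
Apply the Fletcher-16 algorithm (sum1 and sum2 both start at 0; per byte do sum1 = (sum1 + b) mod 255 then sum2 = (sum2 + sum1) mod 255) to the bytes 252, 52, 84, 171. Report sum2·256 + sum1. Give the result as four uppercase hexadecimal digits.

Running sums (mod 255):
  after byte 0 (252): sum1=252, sum2=252
  after byte 1 (52): sum1=49, sum2=46
  after byte 2 (84): sum1=133, sum2=179
  after byte 3 (171): sum1=49, sum2=228
Checksum = sum2·256 + sum1 = 228·256 + 49 = 58417 = 0xE431.

E431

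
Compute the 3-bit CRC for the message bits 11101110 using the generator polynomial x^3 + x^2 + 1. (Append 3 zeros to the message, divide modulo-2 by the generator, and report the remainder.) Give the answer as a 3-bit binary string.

001

Append 3 zeros: 11101110000. Divide by 1101 (XOR where the leading bit is 1):
  pos 0: 1110 XOR 1101 = 0011
  pos 2: 1111 XOR 1101 = 0010
  pos 4: 1010 XOR 1101 = 0111
  pos 5: 1110 XOR 1101 = 0011
  pos 7: 1100 XOR 1101 = 0001
Remainder (last 3 bits) = 001. This is the CRC / FCS.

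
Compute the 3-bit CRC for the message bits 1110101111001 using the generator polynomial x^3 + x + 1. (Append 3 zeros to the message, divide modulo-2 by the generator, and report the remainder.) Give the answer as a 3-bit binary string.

Append 3 zeros: 1110101111001000. Divide by 1011 (XOR where the leading bit is 1):
  pos 0: 1110 XOR 1011 = 0101
  pos 1: 1011 XOR 1011 = 0000
  pos 6: 1111 XOR 1011 = 0100
  pos 7: 1000 XOR 1011 = 0011
  pos 9: 1101 XOR 1011 = 0110
  pos 10: 1100 XOR 1011 = 0111
  pos 11: 1110 XOR 1011 = 0101
  pos 12: 1010 XOR 1011 = 0001
Remainder (last 3 bits) = 001. This is the CRC / FCS.

001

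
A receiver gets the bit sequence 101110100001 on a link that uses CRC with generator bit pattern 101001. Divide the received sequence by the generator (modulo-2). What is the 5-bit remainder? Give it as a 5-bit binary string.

Modulo-2 division of 101110100001 by 101001:
  pos 0: 101110 XOR 101001 = 000111
  pos 3: 111100 XOR 101001 = 010101
  pos 4: 101010 XOR 101001 = 000011
Remainder = 01101 (nonzero — an error is detected).

01101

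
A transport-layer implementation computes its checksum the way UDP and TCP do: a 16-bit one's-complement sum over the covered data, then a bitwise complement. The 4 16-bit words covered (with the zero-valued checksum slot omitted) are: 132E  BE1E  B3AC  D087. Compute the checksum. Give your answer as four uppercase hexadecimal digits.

AA7E

One's-complement addition (fold any carry out of bit 15 back into bit 0):
  0x132E + 0xBE1E = 0x0D14C
  0xD14C + 0xB3AC = 0x184F8 → wrap carry → 0x84F9
  0x84F9 + 0xD087 = 0x15580 → wrap carry → 0x5581
One's-complement sum = 0x5581.
Checksum = ~0x5581 & 0xFFFF = 0xAA7E.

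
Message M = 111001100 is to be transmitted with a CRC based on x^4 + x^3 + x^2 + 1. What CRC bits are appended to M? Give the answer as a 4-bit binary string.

Append 4 zeros: 1110011000000. Divide by 11101 (XOR where the leading bit is 1):
  pos 0: 11100 XOR 11101 = 00001
  pos 4: 11100 XOR 11101 = 00001
  pos 8: 10000 XOR 11101 = 01101
Remainder (last 4 bits) = 1101. This is the CRC / FCS.

1101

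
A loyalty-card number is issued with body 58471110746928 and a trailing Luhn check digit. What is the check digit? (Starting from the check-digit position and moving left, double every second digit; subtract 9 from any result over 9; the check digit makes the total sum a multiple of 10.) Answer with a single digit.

6

Partial digits right→left: 8 2 9 6 4 7 0 1 1 1 7 4 8 5
Double every second digit counting from the check-digit position (so the 1st, 3rd, 5th, ... of the partial from the right).
  doubled (with −9 where >9): 7 9 8 0 2 5 7 → sum 38
  kept as-is: 2 6 7 1 1 4 5 → sum 26
Total = 38 + 26 = 64.
Check digit = (10 − (64 mod 10)) mod 10 = 6.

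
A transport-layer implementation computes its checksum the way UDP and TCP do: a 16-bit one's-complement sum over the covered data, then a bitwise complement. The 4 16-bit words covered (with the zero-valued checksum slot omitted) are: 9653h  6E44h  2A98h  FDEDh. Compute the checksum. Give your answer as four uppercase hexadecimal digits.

D2E1

One's-complement addition (fold any carry out of bit 15 back into bit 0):
  0x9653 + 0x6E44 = 0x10497 → wrap carry → 0x0498
  0x0498 + 0x2A98 = 0x02F30
  0x2F30 + 0xFDED = 0x12D1D → wrap carry → 0x2D1E
One's-complement sum = 0x2D1E.
Checksum = ~0x2D1E & 0xFFFF = 0xD2E1.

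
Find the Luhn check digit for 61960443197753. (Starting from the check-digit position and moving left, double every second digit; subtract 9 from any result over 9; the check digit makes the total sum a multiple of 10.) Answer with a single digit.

Partial digits right→left: 3 5 7 7 9 1 3 4 4 0 6 9 1 6
Double every second digit counting from the check-digit position (so the 1st, 3rd, 5th, ... of the partial from the right).
  doubled (with −9 where >9): 6 5 9 6 8 3 2 → sum 39
  kept as-is: 5 7 1 4 0 9 6 → sum 32
Total = 39 + 32 = 71.
Check digit = (10 − (71 mod 10)) mod 10 = 9.

9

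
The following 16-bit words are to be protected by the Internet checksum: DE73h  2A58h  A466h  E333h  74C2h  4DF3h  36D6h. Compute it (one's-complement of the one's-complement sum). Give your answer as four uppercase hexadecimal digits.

760D

One's-complement addition (fold any carry out of bit 15 back into bit 0):
  0xDE73 + 0x2A58 = 0x108CB → wrap carry → 0x08CC
  0x08CC + 0xA466 = 0x0AD32
  0xAD32 + 0xE333 = 0x19065 → wrap carry → 0x9066
  0x9066 + 0x74C2 = 0x10528 → wrap carry → 0x0529
  0x0529 + 0x4DF3 = 0x0531C
  0x531C + 0x36D6 = 0x089F2
One's-complement sum = 0x89F2.
Checksum = ~0x89F2 & 0xFFFF = 0x760D.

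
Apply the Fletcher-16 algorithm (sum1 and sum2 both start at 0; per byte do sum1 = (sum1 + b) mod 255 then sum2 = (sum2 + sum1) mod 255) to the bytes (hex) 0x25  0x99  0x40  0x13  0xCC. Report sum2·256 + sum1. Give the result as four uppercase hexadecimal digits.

Running sums (mod 255):
  after byte 0 (0x25): sum1=37, sum2=37
  after byte 1 (0x99): sum1=190, sum2=227
  after byte 2 (0x40): sum1=254, sum2=226
  after byte 3 (0x13): sum1=18, sum2=244
  after byte 4 (0xCC): sum1=222, sum2=211
Checksum = sum2·256 + sum1 = 211·256 + 222 = 54238 = 0xD3DE.

D3DE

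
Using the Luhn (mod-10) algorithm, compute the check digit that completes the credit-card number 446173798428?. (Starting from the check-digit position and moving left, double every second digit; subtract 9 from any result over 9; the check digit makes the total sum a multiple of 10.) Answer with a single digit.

6

Partial digits right→left: 8 2 4 8 9 7 3 7 1 6 4 4
Double every second digit counting from the check-digit position (so the 1st, 3rd, 5th, ... of the partial from the right).
  doubled (with −9 where >9): 7 8 9 6 2 8 → sum 40
  kept as-is: 2 8 7 7 6 4 → sum 34
Total = 40 + 34 = 74.
Check digit = (10 − (74 mod 10)) mod 10 = 6.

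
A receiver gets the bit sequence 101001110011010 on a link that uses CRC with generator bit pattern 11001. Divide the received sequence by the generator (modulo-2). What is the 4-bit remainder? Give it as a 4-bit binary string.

Modulo-2 division of 101001110011010 by 11001:
  pos 0: 10100 XOR 11001 = 01101
  pos 1: 11011 XOR 11001 = 00010
  pos 4: 10110 XOR 11001 = 01111
  pos 5: 11110 XOR 11001 = 00111
  pos 7: 11111 XOR 11001 = 00110
  pos 9: 11001 XOR 11001 = 00000
Remainder = 0000 (zero — the frame passes the CRC check).

0000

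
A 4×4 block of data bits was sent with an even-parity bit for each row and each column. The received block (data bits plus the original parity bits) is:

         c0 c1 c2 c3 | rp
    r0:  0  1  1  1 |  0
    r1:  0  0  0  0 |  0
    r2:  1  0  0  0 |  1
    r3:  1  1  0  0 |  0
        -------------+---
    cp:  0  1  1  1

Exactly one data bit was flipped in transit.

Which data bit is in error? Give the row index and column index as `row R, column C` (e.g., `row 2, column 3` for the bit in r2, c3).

row 0, column 1

Recompute each row's even parity and compare to rp:
  r0: data parity 1, sent rp 0 → mismatch
  r1: data parity 0, sent rp 0 → ok
  r2: data parity 1, sent rp 1 → ok
  r3: data parity 0, sent rp 0 → ok
Recompute each column's even parity and compare to cp:
  c0: data parity 0, sent cp 0 → ok
  c1: data parity 0, sent cp 1 → mismatch
  c2: data parity 1, sent cp 1 → ok
  c3: data parity 1, sent cp 1 → ok
Exactly one row (r0) and one column (c1) fail → the flipped bit is at their intersection.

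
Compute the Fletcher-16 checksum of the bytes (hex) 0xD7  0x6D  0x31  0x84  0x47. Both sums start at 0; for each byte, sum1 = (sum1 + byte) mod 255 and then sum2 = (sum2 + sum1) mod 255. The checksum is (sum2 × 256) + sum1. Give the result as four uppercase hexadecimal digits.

Running sums (mod 255):
  after byte 0 (0xD7): sum1=215, sum2=215
  after byte 1 (0x6D): sum1=69, sum2=29
  after byte 2 (0x31): sum1=118, sum2=147
  after byte 3 (0x84): sum1=250, sum2=142
  after byte 4 (0x47): sum1=66, sum2=208
Checksum = sum2·256 + sum1 = 208·256 + 66 = 53314 = 0xD042.

D042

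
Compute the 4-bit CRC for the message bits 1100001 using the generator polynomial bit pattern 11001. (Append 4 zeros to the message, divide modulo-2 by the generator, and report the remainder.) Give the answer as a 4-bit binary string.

Append 4 zeros: 11000010000. Divide by 11001 (XOR where the leading bit is 1):
  pos 0: 11000 XOR 11001 = 00001
  pos 4: 10100 XOR 11001 = 01101
  pos 5: 11010 XOR 11001 = 00011
Remainder (last 4 bits) = 0110. This is the CRC / FCS.

0110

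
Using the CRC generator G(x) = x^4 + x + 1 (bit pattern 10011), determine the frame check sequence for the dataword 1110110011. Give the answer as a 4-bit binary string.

0110

Append 4 zeros: 11101100110000. Divide by 10011 (XOR where the leading bit is 1):
  pos 0: 11101 XOR 10011 = 01110
  pos 1: 11101 XOR 10011 = 01110
  pos 2: 11100 XOR 10011 = 01111
  pos 3: 11110 XOR 10011 = 01101
  pos 4: 11011 XOR 10011 = 01000
  pos 5: 10001 XOR 10011 = 00010
  pos 8: 10000 XOR 10011 = 00011
Remainder (last 4 bits) = 0110. This is the CRC / FCS.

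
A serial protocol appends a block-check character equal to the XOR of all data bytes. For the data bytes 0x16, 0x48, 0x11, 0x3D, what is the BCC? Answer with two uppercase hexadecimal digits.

72

XOR the bytes together:
  start with 0x16
  0x16 ⊕ 0x48 = 0x5E
  0x5E ⊕ 0x11 = 0x4F
  0x4F ⊕ 0x3D = 0x72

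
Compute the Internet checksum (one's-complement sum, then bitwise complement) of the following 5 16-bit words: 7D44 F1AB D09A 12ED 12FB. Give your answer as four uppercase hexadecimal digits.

9A8C

One's-complement addition (fold any carry out of bit 15 back into bit 0):
  0x7D44 + 0xF1AB = 0x16EEF → wrap carry → 0x6EF0
  0x6EF0 + 0xD09A = 0x13F8A → wrap carry → 0x3F8B
  0x3F8B + 0x12ED = 0x05278
  0x5278 + 0x12FB = 0x06573
One's-complement sum = 0x6573.
Checksum = ~0x6573 & 0xFFFF = 0x9A8C.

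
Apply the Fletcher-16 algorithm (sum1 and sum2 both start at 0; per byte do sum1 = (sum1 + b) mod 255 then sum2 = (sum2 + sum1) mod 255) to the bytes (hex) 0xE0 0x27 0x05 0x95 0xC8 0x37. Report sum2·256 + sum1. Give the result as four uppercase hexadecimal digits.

Running sums (mod 255):
  after byte 0 (0xE0): sum1=224, sum2=224
  after byte 1 (0x27): sum1=8, sum2=232
  after byte 2 (0x05): sum1=13, sum2=245
  after byte 3 (0x95): sum1=162, sum2=152
  after byte 4 (0xC8): sum1=107, sum2=4
  after byte 5 (0x37): sum1=162, sum2=166
Checksum = sum2·256 + sum1 = 166·256 + 162 = 42658 = 0xA6A2.

A6A2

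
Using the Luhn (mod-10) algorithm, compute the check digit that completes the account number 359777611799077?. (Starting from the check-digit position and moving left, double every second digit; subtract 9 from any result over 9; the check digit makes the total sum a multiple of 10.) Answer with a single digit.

8

Partial digits right→left: 7 7 0 9 9 7 1 1 6 7 7 7 9 5 3
Double every second digit counting from the check-digit position (so the 1st, 3rd, 5th, ... of the partial from the right).
  doubled (with −9 where >9): 5 0 9 2 3 5 9 6 → sum 39
  kept as-is: 7 9 7 1 7 7 5 → sum 43
Total = 39 + 43 = 82.
Check digit = (10 − (82 mod 10)) mod 10 = 8.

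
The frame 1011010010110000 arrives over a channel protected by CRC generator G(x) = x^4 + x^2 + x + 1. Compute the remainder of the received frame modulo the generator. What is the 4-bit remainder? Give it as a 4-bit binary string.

Modulo-2 division of 1011010010110000 by 10111:
  pos 0: 10110 XOR 10111 = 00001
  pos 4: 11001 XOR 10111 = 01110
  pos 5: 11100 XOR 10111 = 01011
  pos 6: 10111 XOR 10111 = 00000
  pos 11: 10000 XOR 10111 = 00111
Remainder = 0111 (nonzero — an error is detected).

0111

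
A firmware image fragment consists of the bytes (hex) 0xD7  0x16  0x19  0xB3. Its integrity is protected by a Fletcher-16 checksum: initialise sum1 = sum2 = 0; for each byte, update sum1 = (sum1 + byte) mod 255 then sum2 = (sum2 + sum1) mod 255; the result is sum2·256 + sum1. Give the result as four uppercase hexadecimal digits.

Running sums (mod 255):
  after byte 0 (0xD7): sum1=215, sum2=215
  after byte 1 (0x16): sum1=237, sum2=197
  after byte 2 (0x19): sum1=7, sum2=204
  after byte 3 (0xB3): sum1=186, sum2=135
Checksum = sum2·256 + sum1 = 135·256 + 186 = 34746 = 0x87BA.

87BA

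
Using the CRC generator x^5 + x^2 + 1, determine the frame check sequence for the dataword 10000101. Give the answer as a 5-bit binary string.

11111

Append 5 zeros: 1000010100000. Divide by 100101 (XOR where the leading bit is 1):
  pos 0: 100001 XOR 100101 = 000100
  pos 3: 100010 XOR 100101 = 000111
  pos 6: 111000 XOR 100101 = 011101
  pos 7: 111010 XOR 100101 = 011111
Remainder (last 5 bits) = 11111. This is the CRC / FCS.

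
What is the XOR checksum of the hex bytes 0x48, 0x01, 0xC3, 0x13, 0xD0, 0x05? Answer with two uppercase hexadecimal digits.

XOR the bytes together:
  start with 0x48
  0x48 ⊕ 0x01 = 0x49
  0x49 ⊕ 0xC3 = 0x8A
  0x8A ⊕ 0x13 = 0x99
  0x99 ⊕ 0xD0 = 0x49
  0x49 ⊕ 0x05 = 0x4C

4C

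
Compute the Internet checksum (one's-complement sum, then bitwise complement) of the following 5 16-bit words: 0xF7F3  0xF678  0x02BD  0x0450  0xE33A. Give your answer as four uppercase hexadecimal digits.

One's-complement addition (fold any carry out of bit 15 back into bit 0):
  0xF7F3 + 0xF678 = 0x1EE6B → wrap carry → 0xEE6C
  0xEE6C + 0x02BD = 0x0F129
  0xF129 + 0x0450 = 0x0F579
  0xF579 + 0xE33A = 0x1D8B3 → wrap carry → 0xD8B4
One's-complement sum = 0xD8B4.
Checksum = ~0xD8B4 & 0xFFFF = 0x274B.

274B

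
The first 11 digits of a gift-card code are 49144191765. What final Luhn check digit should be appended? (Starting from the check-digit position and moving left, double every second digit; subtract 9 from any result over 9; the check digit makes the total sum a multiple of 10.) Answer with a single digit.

6

Partial digits right→left: 5 6 7 1 9 1 4 4 1 9 4
Double every second digit counting from the check-digit position (so the 1st, 3rd, 5th, ... of the partial from the right).
  doubled (with −9 where >9): 1 5 9 8 2 8 → sum 33
  kept as-is: 6 1 1 4 9 → sum 21
Total = 33 + 21 = 54.
Check digit = (10 − (54 mod 10)) mod 10 = 6.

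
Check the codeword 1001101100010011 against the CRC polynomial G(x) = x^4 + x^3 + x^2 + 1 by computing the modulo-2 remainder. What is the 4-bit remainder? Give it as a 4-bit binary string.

Modulo-2 division of 1001101100010011 by 11101:
  pos 0: 10011 XOR 11101 = 01110
  pos 1: 11100 XOR 11101 = 00001
  pos 5: 11100 XOR 11101 = 00001
  pos 9: 10100 XOR 11101 = 01001
  pos 10: 10011 XOR 11101 = 01110
  pos 11: 11101 XOR 11101 = 00000
Remainder = 0000 (zero — the frame passes the CRC check).

0000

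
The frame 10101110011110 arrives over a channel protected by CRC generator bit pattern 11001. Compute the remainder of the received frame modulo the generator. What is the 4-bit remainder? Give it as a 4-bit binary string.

Modulo-2 division of 10101110011110 by 11001:
  pos 0: 10101 XOR 11001 = 01100
  pos 1: 11001 XOR 11001 = 00000
  pos 6: 10011 XOR 11001 = 01010
  pos 7: 10101 XOR 11001 = 01100
  pos 8: 11001 XOR 11001 = 00000
Remainder = 0000 (zero — the frame passes the CRC check).

0000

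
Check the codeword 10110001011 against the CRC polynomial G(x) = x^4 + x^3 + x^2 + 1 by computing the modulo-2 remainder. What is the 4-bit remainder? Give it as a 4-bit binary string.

0000

Modulo-2 division of 10110001011 by 11101:
  pos 0: 10110 XOR 11101 = 01011
  pos 1: 10110 XOR 11101 = 01011
  pos 2: 10110 XOR 11101 = 01011
  pos 3: 10111 XOR 11101 = 01010
  pos 4: 10100 XOR 11101 = 01001
  pos 5: 10011 XOR 11101 = 01110
  pos 6: 11101 XOR 11101 = 00000
Remainder = 0000 (zero — the frame passes the CRC check).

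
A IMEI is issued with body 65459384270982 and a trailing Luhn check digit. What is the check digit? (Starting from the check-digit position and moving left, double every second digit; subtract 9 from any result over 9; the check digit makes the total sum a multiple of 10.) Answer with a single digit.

9

Partial digits right→left: 2 8 9 0 7 2 4 8 3 9 5 4 5 6
Double every second digit counting from the check-digit position (so the 1st, 3rd, 5th, ... of the partial from the right).
  doubled (with −9 where >9): 4 9 5 8 6 1 1 → sum 34
  kept as-is: 8 0 2 8 9 4 6 → sum 37
Total = 34 + 37 = 71.
Check digit = (10 − (71 mod 10)) mod 10 = 9.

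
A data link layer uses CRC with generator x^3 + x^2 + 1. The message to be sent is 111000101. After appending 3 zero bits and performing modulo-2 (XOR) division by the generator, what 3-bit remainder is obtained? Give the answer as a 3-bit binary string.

Append 3 zeros: 111000101000. Divide by 1101 (XOR where the leading bit is 1):
  pos 0: 1110 XOR 1101 = 0011
  pos 2: 1100 XOR 1101 = 0001
  pos 5: 1101 XOR 1101 = 0000
Remainder (last 3 bits) = 000. This is the CRC / FCS.

000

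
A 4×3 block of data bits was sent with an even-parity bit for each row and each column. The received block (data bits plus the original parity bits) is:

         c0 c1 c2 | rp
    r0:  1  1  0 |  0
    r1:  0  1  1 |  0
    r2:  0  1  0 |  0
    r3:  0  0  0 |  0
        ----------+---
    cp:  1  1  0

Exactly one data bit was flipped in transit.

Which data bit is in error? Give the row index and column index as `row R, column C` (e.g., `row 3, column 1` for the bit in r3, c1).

row 2, column 2

Recompute each row's even parity and compare to rp:
  r0: data parity 0, sent rp 0 → ok
  r1: data parity 0, sent rp 0 → ok
  r2: data parity 1, sent rp 0 → mismatch
  r3: data parity 0, sent rp 0 → ok
Recompute each column's even parity and compare to cp:
  c0: data parity 1, sent cp 1 → ok
  c1: data parity 1, sent cp 1 → ok
  c2: data parity 1, sent cp 0 → mismatch
Exactly one row (r2) and one column (c2) fail → the flipped bit is at their intersection.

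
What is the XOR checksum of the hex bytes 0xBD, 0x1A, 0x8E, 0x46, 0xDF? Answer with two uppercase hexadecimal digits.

XOR the bytes together:
  start with 0xBD
  0xBD ⊕ 0x1A = 0xA7
  0xA7 ⊕ 0x8E = 0x29
  0x29 ⊕ 0x46 = 0x6F
  0x6F ⊕ 0xDF = 0xB0

B0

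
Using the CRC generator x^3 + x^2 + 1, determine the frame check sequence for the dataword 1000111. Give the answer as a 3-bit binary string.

Append 3 zeros: 1000111000. Divide by 1101 (XOR where the leading bit is 1):
  pos 0: 1000 XOR 1101 = 0101
  pos 1: 1011 XOR 1101 = 0110
  pos 2: 1101 XOR 1101 = 0000
  pos 6: 1000 XOR 1101 = 0101
Remainder (last 3 bits) = 101. This is the CRC / FCS.

101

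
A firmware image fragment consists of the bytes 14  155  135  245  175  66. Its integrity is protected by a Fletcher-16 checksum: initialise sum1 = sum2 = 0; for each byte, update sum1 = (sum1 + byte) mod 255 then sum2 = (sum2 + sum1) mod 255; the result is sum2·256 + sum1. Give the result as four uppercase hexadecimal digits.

0019

Running sums (mod 255):
  after byte 0 (14): sum1=14, sum2=14
  after byte 1 (155): sum1=169, sum2=183
  after byte 2 (135): sum1=49, sum2=232
  after byte 3 (245): sum1=39, sum2=16
  after byte 4 (175): sum1=214, sum2=230
  after byte 5 (66): sum1=25, sum2=0
Checksum = sum2·256 + sum1 = 0·256 + 25 = 25 = 0x0019.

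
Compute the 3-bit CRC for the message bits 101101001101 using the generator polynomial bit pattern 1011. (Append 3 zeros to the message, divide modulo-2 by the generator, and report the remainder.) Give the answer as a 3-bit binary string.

101

Append 3 zeros: 101101001101000. Divide by 1011 (XOR where the leading bit is 1):
  pos 0: 1011 XOR 1011 = 0000
  pos 5: 1001 XOR 1011 = 0010
  pos 7: 1010 XOR 1011 = 0001
  pos 10: 1100 XOR 1011 = 0111
  pos 11: 1110 XOR 1011 = 0101
Remainder (last 3 bits) = 101. This is the CRC / FCS.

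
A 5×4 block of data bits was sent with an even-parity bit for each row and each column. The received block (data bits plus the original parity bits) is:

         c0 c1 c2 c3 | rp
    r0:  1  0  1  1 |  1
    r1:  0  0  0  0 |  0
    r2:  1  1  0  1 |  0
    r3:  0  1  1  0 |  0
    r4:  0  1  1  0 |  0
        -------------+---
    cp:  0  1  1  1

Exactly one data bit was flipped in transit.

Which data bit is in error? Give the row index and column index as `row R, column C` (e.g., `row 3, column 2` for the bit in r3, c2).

Recompute each row's even parity and compare to rp:
  r0: data parity 1, sent rp 1 → ok
  r1: data parity 0, sent rp 0 → ok
  r2: data parity 1, sent rp 0 → mismatch
  r3: data parity 0, sent rp 0 → ok
  r4: data parity 0, sent rp 0 → ok
Recompute each column's even parity and compare to cp:
  c0: data parity 0, sent cp 0 → ok
  c1: data parity 1, sent cp 1 → ok
  c2: data parity 1, sent cp 1 → ok
  c3: data parity 0, sent cp 1 → mismatch
Exactly one row (r2) and one column (c3) fail → the flipped bit is at their intersection.

row 2, column 3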